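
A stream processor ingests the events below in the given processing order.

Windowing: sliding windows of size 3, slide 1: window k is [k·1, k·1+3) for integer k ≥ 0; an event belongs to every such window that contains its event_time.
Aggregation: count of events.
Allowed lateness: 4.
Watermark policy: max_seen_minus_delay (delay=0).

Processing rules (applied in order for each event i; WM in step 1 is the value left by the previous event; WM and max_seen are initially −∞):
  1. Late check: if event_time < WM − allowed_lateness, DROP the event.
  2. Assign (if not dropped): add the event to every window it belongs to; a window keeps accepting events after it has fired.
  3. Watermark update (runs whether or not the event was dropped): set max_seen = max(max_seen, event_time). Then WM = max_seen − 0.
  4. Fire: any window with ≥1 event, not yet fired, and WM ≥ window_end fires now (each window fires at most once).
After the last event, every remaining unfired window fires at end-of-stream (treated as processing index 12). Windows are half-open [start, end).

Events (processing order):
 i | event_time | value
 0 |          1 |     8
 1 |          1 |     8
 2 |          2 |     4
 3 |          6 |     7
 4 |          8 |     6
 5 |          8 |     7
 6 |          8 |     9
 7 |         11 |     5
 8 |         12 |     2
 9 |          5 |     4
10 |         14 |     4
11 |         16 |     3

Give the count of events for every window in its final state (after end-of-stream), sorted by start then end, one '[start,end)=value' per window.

i=0 t=1 v=8: → [1,4),[0,3); WM=1
i=1 t=1 v=8: → [1,4),[0,3); WM=1
i=2 t=2 v=4: → [2,5),[1,4),[0,3); WM=2
i=3 t=6 v=7: → [6,9),[5,8),[4,7); WM=6; [0,3) fires=3 [1,4) fires=3 [2,5) fires=1
i=4 t=8 v=6: → [8,11),[7,10),[6,9); WM=8; [4,7) fires=1 [5,8) fires=1
i=5 t=8 v=7: → [8,11),[7,10),[6,9); WM=8
i=6 t=8 v=9: → [8,11),[7,10),[6,9); WM=8
i=7 t=11 v=5: → [11,14),[10,13),[9,12); WM=11; [6,9) fires=4 [7,10) fires=3 [8,11) fires=3
i=8 t=12 v=2: → [12,15),[11,14),[10,13); WM=12; [9,12) fires=1
i=9 t=5 v=4: DROP (t<12-4); WM=12
i=10 t=14 v=4: → [14,17),[13,16),[12,15); WM=14; [10,13) fires=2 [11,14) fires=2
i=11 t=16 v=3: → [16,19),[15,18),[14,17); WM=16; [12,15) fires=2 [13,16) fires=1

[0,3)=3 [1,4)=3 [2,5)=1 [4,7)=1 [5,8)=1 [6,9)=4 [7,10)=3 [8,11)=3 [9,12)=1 [10,13)=2 [11,14)=2 [12,15)=2 [13,16)=1 [14,17)=2 [15,18)=1 [16,19)=1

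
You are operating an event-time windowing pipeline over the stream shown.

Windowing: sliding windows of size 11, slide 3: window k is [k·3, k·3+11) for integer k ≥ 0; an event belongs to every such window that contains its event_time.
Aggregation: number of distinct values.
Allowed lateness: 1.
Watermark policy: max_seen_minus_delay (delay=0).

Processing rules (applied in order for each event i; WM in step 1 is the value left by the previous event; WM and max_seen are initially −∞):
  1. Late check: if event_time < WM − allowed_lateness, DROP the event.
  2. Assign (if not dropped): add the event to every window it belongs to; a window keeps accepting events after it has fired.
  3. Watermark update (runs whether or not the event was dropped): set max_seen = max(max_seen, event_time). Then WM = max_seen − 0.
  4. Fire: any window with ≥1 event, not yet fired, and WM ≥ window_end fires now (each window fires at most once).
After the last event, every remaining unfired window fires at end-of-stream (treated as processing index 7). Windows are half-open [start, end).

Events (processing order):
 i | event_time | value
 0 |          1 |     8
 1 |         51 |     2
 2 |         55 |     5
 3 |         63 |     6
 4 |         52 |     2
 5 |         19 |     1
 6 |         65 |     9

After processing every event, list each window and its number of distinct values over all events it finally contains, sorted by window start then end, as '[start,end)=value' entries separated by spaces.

i=0 t=1 v=8: → [0,11); WM=1
i=1 t=51 v=2: → [51,62),[48,59),[45,56),[42,53); WM=51; [0,11) fires=1
i=2 t=55 v=5: → [54,65),[51,62),[48,59),[45,56); WM=55; [42,53) fires=1
i=3 t=63 v=6: → [63,74),[60,71),[57,68),[54,65); WM=63; [45,56) fires=2 [48,59) fires=2 [51,62) fires=2
i=4 t=52 v=2: DROP (t<63-1); WM=63
i=5 t=19 v=1: DROP (t<63-1); WM=63
i=6 t=65 v=9: → [63,74),[60,71),[57,68); WM=65; [54,65) fires=2

[0,11)=1 [42,53)=1 [45,56)=2 [48,59)=2 [51,62)=2 [54,65)=2 [57,68)=2 [60,71)=2 [63,74)=2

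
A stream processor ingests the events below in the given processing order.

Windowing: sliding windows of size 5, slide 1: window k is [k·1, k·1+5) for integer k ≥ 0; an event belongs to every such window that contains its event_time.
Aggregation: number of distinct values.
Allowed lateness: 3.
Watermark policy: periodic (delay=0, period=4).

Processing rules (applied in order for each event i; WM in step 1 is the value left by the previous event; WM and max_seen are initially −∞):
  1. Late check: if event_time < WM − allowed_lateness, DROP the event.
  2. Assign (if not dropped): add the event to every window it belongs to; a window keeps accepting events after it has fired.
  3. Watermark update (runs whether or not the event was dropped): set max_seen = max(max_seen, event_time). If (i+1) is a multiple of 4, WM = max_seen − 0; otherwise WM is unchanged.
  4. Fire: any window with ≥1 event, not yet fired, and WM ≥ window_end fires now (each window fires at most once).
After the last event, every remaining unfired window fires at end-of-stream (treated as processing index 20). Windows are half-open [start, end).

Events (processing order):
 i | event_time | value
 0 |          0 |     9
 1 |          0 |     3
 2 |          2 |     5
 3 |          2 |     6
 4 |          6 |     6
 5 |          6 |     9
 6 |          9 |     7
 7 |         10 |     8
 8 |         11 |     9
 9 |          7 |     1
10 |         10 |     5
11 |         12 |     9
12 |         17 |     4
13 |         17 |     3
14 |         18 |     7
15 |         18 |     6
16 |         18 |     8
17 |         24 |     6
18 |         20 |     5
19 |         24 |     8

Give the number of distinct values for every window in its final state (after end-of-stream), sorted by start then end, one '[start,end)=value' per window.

i=0 t=0 v=9: → [0,5); WM=−∞
i=1 t=0 v=3: → [0,5); WM=−∞
i=2 t=2 v=5: → [2,7),[1,6),[0,5); WM=−∞
i=3 t=2 v=6: → [2,7),[1,6),[0,5); WM=2
i=4 t=6 v=6: → [6,11),[5,10),[4,9),[3,8),[2,7); WM=2
i=5 t=6 v=9: → [6,11),[5,10),[4,9),[3,8),[2,7); WM=2
i=6 t=9 v=7: → [9,14),[8,13),[7,12),[6,11),[5,10); WM=2
i=7 t=10 v=8: → [10,15),[9,14),[8,13),[7,12),[6,11); WM=10; [0,5) fires=4 [1,6) fires=2 [2,7) fires=3 [3,8) fires=2 [4,9) fires=2 [5,10) fires=3
i=8 t=11 v=9: → [11,16),[10,15),[9,14),[8,13),[7,12); WM=10
i=9 t=7 v=1: → [7,12),[6,11),[5,10),[4,9),[3,8); WM=10
i=10 t=10 v=5: → [10,15),[9,14),[8,13),[7,12),[6,11); WM=10
i=11 t=12 v=9: → [12,17),[11,16),[10,15),[9,14),[8,13); WM=12; [6,11) fires=6 [7,12) fires=5
i=12 t=17 v=4: → [17,22),[16,21),[15,20),[14,19),[13,18); WM=12
i=13 t=17 v=3: → [17,22),[16,21),[15,20),[14,19),[13,18); WM=12
i=14 t=18 v=7: → [18,23),[17,22),[16,21),[15,20),[14,19); WM=12
i=15 t=18 v=6: → [18,23),[17,22),[16,21),[15,20),[14,19); WM=18; [8,13) fires=4 [9,14) fires=4 [10,15) fires=3 [11,16) fires=1 [12,17) fires=1 [13,18) fires=2
i=16 t=18 v=8: → [18,23),[17,22),[16,21),[15,20),[14,19); WM=18
i=17 t=24 v=6: → [24,29),[23,28),[22,27),[21,26),[20,25); WM=18
i=18 t=20 v=5: → [20,25),[19,24),[18,23),[17,22),[16,21); WM=18
i=19 t=24 v=8: → [24,29),[23,28),[22,27),[21,26),[20,25); WM=24; [14,19) fires=5 [15,20) fires=5 [16,21) fires=6 [17,22) fires=6 [18,23) fires=4 [19,24) fires=1

[0,5)=4 [1,6)=2 [2,7)=3 [3,8)=3 [4,9)=3 [5,10)=4 [6,11)=6 [7,12)=5 [8,13)=4 [9,14)=4 [10,15)=3 [11,16)=1 [12,17)=1 [13,18)=2 [14,19)=5 [15,20)=5 [16,21)=6 [17,22)=6 [18,23)=4 [19,24)=1 [20,25)=3 [21,26)=2 [22,27)=2 [23,28)=2 [24,29)=2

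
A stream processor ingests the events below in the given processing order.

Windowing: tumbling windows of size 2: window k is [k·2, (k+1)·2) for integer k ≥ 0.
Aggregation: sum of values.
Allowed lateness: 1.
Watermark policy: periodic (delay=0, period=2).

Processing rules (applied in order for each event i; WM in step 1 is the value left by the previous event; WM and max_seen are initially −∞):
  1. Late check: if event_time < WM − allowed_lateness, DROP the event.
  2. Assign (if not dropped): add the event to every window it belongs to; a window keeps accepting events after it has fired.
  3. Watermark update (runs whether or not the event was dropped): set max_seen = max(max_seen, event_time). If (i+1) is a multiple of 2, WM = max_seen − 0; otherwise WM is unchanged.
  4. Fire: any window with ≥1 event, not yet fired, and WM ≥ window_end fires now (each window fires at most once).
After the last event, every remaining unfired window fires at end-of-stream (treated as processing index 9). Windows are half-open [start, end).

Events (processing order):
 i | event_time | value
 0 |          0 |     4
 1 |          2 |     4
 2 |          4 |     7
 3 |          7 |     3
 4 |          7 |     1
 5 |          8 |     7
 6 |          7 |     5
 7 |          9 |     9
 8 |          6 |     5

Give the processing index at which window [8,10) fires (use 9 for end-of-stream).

i=0 t=0 v=4: → [0,2); WM=−∞
i=1 t=2 v=4: → [2,4); WM=2; [0,2) fires=4
i=2 t=4 v=7: → [4,6); WM=2
i=3 t=7 v=3: → [6,8); WM=7; [2,4) fires=4 [4,6) fires=7
i=4 t=7 v=1: → [6,8); WM=7
i=5 t=8 v=7: → [8,10); WM=8; [6,8) fires=4
i=6 t=7 v=5: → [6,8); WM=8
i=7 t=9 v=9: → [8,10); WM=9
i=8 t=6 v=5: DROP (t<9-1); WM=9

9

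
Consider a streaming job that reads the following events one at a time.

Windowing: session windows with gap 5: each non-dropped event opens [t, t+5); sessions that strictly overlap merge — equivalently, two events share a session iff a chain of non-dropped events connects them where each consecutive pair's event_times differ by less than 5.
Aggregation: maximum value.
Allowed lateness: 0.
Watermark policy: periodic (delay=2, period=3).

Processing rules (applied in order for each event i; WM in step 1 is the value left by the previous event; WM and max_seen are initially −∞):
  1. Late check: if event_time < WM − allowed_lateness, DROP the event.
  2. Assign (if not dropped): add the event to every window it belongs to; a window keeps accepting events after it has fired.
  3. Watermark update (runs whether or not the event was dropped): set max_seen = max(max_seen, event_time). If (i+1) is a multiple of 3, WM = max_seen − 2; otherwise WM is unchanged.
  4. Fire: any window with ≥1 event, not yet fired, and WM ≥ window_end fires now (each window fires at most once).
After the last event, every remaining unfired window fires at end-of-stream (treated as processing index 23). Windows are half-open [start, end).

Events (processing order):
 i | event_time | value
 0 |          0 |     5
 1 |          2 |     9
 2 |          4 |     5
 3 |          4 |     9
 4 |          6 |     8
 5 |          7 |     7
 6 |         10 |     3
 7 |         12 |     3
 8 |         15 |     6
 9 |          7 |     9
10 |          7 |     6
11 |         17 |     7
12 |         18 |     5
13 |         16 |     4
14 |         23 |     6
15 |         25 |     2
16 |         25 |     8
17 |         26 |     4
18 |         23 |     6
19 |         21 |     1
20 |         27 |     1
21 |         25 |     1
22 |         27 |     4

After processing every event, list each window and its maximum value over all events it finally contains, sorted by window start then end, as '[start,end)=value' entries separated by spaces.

[0,23)=9 [23,32)=8

i=0 t=0 v=5: → [0,5); WM=−∞
i=1 t=2 v=9: → [0,7); WM=−∞
i=2 t=4 v=5: → [0,9); WM=2
i=3 t=4 v=9: → [0,9); WM=2
i=4 t=6 v=8: → [0,11); WM=2
i=5 t=7 v=7: → [0,12); WM=5
i=6 t=10 v=3: → [0,15); WM=5
i=7 t=12 v=3: → [0,17); WM=5
i=8 t=15 v=6: → [0,20); WM=13
i=9 t=7 v=9: DROP (t<13-0); WM=13
i=10 t=7 v=6: DROP (t<13-0); WM=13
i=11 t=17 v=7: → [0,22); WM=15
i=12 t=18 v=5: → [0,23); WM=15
i=13 t=16 v=4: → [0,23); WM=15
i=14 t=23 v=6: → [23,28); WM=21
i=15 t=25 v=2: → [23,30); WM=21
i=16 t=25 v=8: → [23,30); WM=21
i=17 t=26 v=4: → [23,31); WM=24
i=18 t=23 v=6: DROP (t<24-0); WM=24
i=19 t=21 v=1: DROP (t<24-0); WM=24
i=20 t=27 v=1: → [23,32); WM=25
i=21 t=25 v=1: → [23,32); WM=25
i=22 t=27 v=4: → [23,32); WM=25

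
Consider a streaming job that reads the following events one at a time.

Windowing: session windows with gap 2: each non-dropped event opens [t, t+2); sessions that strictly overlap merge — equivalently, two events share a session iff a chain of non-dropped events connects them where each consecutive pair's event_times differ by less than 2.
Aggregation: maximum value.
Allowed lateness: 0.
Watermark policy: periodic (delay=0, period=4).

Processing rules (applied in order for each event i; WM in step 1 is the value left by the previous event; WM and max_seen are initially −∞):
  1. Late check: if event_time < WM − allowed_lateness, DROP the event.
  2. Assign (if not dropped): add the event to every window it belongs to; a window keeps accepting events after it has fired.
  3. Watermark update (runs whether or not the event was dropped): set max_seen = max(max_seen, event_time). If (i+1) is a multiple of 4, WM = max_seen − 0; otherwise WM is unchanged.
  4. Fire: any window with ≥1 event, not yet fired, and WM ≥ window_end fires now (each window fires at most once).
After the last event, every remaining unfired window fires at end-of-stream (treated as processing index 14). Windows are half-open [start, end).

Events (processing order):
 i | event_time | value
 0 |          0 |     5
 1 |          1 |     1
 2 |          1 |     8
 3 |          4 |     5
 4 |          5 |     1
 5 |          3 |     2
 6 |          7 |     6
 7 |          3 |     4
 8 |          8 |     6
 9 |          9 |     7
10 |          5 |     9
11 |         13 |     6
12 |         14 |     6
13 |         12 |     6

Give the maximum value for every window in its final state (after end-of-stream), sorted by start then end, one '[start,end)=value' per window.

i=0 t=0 v=5: → [0,2); WM=−∞
i=1 t=1 v=1: → [0,3); WM=−∞
i=2 t=1 v=8: → [0,3); WM=−∞
i=3 t=4 v=5: → [4,6); WM=4
i=4 t=5 v=1: → [4,7); WM=4
i=5 t=3 v=2: DROP (t<4-0); WM=4
i=6 t=7 v=6: → [7,9); WM=4
i=7 t=3 v=4: DROP (t<4-0); WM=7
i=8 t=8 v=6: → [7,10); WM=7
i=9 t=9 v=7: → [7,11); WM=7
i=10 t=5 v=9: DROP (t<7-0); WM=7
i=11 t=13 v=6: → [13,15); WM=13
i=12 t=14 v=6: → [13,16); WM=13
i=13 t=12 v=6: DROP (t<13-0); WM=13

[0,3)=8 [4,7)=5 [7,11)=7 [13,16)=6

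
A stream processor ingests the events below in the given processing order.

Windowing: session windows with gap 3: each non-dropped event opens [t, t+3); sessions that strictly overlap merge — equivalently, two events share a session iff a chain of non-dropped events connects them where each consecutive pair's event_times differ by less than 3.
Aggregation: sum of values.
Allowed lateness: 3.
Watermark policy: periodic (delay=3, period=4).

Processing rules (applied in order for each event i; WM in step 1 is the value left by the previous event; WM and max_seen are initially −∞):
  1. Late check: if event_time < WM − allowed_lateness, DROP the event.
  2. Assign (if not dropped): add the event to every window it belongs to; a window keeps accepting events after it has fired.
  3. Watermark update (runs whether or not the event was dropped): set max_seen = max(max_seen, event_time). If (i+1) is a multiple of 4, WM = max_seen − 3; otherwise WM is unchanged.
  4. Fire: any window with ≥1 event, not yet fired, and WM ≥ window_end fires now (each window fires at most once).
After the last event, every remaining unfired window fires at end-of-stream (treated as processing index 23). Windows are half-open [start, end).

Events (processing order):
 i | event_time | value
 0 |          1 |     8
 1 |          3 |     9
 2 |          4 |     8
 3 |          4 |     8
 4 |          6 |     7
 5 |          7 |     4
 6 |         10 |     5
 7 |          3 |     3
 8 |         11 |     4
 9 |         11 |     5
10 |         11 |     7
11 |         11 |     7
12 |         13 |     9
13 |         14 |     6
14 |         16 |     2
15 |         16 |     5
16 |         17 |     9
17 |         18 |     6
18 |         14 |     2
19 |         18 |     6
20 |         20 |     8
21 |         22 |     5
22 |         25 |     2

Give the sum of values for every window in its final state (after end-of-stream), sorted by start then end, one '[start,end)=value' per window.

[1,10)=47 [10,25)=86 [25,28)=2

i=0 t=1 v=8: → [1,4); WM=−∞
i=1 t=3 v=9: → [1,6); WM=−∞
i=2 t=4 v=8: → [1,7); WM=−∞
i=3 t=4 v=8: → [1,7); WM=1
i=4 t=6 v=7: → [1,9); WM=1
i=5 t=7 v=4: → [1,10); WM=1
i=6 t=10 v=5: → [10,13); WM=1
i=7 t=3 v=3: → [1,10); WM=7
i=8 t=11 v=4: → [10,14); WM=7
i=9 t=11 v=5: → [10,14); WM=7
i=10 t=11 v=7: → [10,14); WM=7
i=11 t=11 v=7: → [10,14); WM=8
i=12 t=13 v=9: → [10,16); WM=8
i=13 t=14 v=6: → [10,17); WM=8
i=14 t=16 v=2: → [10,19); WM=8
i=15 t=16 v=5: → [10,19); WM=13
i=16 t=17 v=9: → [10,20); WM=13
i=17 t=18 v=6: → [10,21); WM=13
i=18 t=14 v=2: → [10,21); WM=13
i=19 t=18 v=6: → [10,21); WM=15
i=20 t=20 v=8: → [10,23); WM=15
i=21 t=22 v=5: → [10,25); WM=15
i=22 t=25 v=2: → [25,28); WM=15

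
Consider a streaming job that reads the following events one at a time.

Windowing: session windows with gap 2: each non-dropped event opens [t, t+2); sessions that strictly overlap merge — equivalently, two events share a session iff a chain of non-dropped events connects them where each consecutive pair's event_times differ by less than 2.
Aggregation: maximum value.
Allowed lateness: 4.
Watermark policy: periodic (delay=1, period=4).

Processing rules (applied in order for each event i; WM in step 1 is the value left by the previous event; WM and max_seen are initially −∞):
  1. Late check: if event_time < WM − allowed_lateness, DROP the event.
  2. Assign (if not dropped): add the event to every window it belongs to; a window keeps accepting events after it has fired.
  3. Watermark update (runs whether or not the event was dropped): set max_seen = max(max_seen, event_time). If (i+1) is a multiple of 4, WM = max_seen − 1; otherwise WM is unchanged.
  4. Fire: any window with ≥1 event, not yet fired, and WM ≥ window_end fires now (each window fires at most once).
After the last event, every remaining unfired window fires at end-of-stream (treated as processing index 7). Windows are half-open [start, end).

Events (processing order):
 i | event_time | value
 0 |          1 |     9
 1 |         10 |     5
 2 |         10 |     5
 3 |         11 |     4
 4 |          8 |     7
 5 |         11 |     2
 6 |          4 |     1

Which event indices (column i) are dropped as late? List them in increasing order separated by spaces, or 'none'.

i=0 t=1 v=9: → [1,3); WM=−∞
i=1 t=10 v=5: → [10,12); WM=−∞
i=2 t=10 v=5: → [10,12); WM=−∞
i=3 t=11 v=4: → [10,13); WM=10
i=4 t=8 v=7: → [8,10); WM=10
i=5 t=11 v=2: → [10,13); WM=10
i=6 t=4 v=1: DROP (t<10-4); WM=10

6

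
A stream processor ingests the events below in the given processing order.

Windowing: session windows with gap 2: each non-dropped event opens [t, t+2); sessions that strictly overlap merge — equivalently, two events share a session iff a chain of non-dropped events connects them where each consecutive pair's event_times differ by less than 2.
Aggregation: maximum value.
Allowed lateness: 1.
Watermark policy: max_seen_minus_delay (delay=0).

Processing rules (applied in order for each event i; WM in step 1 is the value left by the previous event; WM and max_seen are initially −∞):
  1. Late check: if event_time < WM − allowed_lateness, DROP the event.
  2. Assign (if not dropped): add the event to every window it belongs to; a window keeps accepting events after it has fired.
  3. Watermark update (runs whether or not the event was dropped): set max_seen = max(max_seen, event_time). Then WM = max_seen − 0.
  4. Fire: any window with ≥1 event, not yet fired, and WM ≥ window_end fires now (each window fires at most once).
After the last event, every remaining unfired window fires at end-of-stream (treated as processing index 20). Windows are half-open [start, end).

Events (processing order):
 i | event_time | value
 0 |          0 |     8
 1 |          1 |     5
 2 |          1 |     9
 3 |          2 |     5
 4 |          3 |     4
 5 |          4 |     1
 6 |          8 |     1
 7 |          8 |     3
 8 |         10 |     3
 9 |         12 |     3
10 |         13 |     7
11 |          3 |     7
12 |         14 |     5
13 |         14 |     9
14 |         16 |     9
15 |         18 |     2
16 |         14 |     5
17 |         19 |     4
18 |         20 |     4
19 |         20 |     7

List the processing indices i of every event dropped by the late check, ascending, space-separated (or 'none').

11 16

i=0 t=0 v=8: → [0,2); WM=0
i=1 t=1 v=5: → [0,3); WM=1
i=2 t=1 v=9: → [0,3); WM=1
i=3 t=2 v=5: → [0,4); WM=2
i=4 t=3 v=4: → [0,5); WM=3
i=5 t=4 v=1: → [0,6); WM=4
i=6 t=8 v=1: → [8,10); WM=8
i=7 t=8 v=3: → [8,10); WM=8
i=8 t=10 v=3: → [10,12); WM=10
i=9 t=12 v=3: → [12,14); WM=12
i=10 t=13 v=7: → [12,15); WM=13
i=11 t=3 v=7: DROP (t<13-1); WM=13
i=12 t=14 v=5: → [12,16); WM=14
i=13 t=14 v=9: → [12,16); WM=14
i=14 t=16 v=9: → [16,18); WM=16
i=15 t=18 v=2: → [18,20); WM=18
i=16 t=14 v=5: DROP (t<18-1); WM=18
i=17 t=19 v=4: → [18,21); WM=19
i=18 t=20 v=4: → [18,22); WM=20
i=19 t=20 v=7: → [18,22); WM=20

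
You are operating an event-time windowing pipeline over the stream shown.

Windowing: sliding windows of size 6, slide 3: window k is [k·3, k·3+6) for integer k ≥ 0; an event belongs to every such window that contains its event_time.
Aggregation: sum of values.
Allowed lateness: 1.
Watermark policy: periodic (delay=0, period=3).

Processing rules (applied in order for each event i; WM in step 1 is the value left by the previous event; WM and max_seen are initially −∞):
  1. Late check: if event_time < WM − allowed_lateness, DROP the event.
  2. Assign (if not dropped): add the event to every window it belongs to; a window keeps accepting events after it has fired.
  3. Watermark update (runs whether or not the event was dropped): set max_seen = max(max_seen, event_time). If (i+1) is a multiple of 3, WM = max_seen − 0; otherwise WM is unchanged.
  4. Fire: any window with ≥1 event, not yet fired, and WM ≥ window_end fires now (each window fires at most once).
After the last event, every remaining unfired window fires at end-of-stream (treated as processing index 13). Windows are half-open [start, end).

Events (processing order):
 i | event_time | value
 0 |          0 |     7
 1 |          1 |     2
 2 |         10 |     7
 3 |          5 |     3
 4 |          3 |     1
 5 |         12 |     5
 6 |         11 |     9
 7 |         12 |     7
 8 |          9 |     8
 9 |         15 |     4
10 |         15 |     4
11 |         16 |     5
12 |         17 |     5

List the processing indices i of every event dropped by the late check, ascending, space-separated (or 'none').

3 4 8

i=0 t=0 v=7: → [0,6); WM=−∞
i=1 t=1 v=2: → [0,6); WM=−∞
i=2 t=10 v=7: → [9,15),[6,12); WM=10; [0,6) fires=9
i=3 t=5 v=3: DROP (t<10-1); WM=10
i=4 t=3 v=1: DROP (t<10-1); WM=10
i=5 t=12 v=5: → [12,18),[9,15); WM=12; [6,12) fires=7
i=6 t=11 v=9: → [9,15),[6,12); WM=12
i=7 t=12 v=7: → [12,18),[9,15); WM=12
i=8 t=9 v=8: DROP (t<12-1); WM=12
i=9 t=15 v=4: → [15,21),[12,18); WM=12
i=10 t=15 v=4: → [15,21),[12,18); WM=12
i=11 t=16 v=5: → [15,21),[12,18); WM=16; [9,15) fires=28
i=12 t=17 v=5: → [15,21),[12,18); WM=16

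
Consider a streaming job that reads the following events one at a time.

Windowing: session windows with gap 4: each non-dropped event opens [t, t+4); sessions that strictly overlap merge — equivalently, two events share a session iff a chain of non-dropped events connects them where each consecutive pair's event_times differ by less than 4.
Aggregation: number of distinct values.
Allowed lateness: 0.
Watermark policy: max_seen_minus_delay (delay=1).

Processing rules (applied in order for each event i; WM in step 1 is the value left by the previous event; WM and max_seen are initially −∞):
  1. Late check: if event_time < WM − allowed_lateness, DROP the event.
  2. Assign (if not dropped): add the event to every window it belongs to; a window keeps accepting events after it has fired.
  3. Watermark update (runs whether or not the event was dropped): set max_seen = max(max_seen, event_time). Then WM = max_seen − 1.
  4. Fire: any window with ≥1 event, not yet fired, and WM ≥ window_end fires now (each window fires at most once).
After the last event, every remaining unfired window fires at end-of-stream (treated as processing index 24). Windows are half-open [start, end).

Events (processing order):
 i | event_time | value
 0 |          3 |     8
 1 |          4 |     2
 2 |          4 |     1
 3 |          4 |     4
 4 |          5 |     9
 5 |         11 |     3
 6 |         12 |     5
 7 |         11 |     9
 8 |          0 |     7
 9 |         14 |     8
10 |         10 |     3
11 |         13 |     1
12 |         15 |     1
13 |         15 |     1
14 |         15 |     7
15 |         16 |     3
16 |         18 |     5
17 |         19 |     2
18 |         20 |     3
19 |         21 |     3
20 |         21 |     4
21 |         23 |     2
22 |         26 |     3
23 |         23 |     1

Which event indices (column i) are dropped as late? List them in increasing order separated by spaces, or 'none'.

i=0 t=3 v=8: → [3,7); WM=2
i=1 t=4 v=2: → [3,8); WM=3
i=2 t=4 v=1: → [3,8); WM=3
i=3 t=4 v=4: → [3,8); WM=3
i=4 t=5 v=9: → [3,9); WM=4
i=5 t=11 v=3: → [11,15); WM=10
i=6 t=12 v=5: → [11,16); WM=11
i=7 t=11 v=9: → [11,16); WM=11
i=8 t=0 v=7: DROP (t<11-0); WM=11
i=9 t=14 v=8: → [11,18); WM=13
i=10 t=10 v=3: DROP (t<13-0); WM=13
i=11 t=13 v=1: → [11,18); WM=13
i=12 t=15 v=1: → [11,19); WM=14
i=13 t=15 v=1: → [11,19); WM=14
i=14 t=15 v=7: → [11,19); WM=14
i=15 t=16 v=3: → [11,20); WM=15
i=16 t=18 v=5: → [11,22); WM=17
i=17 t=19 v=2: → [11,23); WM=18
i=18 t=20 v=3: → [11,24); WM=19
i=19 t=21 v=3: → [11,25); WM=20
i=20 t=21 v=4: → [11,25); WM=20
i=21 t=23 v=2: → [11,27); WM=22
i=22 t=26 v=3: → [11,30); WM=25
i=23 t=23 v=1: DROP (t<25-0); WM=25

8 10 23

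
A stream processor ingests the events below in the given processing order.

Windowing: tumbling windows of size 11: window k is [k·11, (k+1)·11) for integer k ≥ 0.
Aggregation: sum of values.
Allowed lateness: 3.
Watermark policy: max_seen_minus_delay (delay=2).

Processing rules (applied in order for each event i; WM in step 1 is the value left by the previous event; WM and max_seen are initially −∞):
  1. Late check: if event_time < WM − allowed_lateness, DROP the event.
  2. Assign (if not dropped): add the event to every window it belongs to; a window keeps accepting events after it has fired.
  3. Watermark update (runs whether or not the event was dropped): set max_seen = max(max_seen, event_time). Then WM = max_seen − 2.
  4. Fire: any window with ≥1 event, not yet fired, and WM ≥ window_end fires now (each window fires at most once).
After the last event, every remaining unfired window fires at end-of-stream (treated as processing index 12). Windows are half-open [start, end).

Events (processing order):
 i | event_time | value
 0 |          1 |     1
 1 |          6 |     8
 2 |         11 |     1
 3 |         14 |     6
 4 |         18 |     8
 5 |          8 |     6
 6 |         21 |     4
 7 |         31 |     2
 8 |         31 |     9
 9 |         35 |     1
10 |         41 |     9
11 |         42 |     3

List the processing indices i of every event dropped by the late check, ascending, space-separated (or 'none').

i=0 t=1 v=1: → [0,11); WM=-1
i=1 t=6 v=8: → [0,11); WM=4
i=2 t=11 v=1: → [11,22); WM=9
i=3 t=14 v=6: → [11,22); WM=12; [0,11) fires=9
i=4 t=18 v=8: → [11,22); WM=16
i=5 t=8 v=6: DROP (t<16-3); WM=16
i=6 t=21 v=4: → [11,22); WM=19
i=7 t=31 v=2: → [22,33); WM=29; [11,22) fires=19
i=8 t=31 v=9: → [22,33); WM=29
i=9 t=35 v=1: → [33,44); WM=33; [22,33) fires=11
i=10 t=41 v=9: → [33,44); WM=39
i=11 t=42 v=3: → [33,44); WM=40

5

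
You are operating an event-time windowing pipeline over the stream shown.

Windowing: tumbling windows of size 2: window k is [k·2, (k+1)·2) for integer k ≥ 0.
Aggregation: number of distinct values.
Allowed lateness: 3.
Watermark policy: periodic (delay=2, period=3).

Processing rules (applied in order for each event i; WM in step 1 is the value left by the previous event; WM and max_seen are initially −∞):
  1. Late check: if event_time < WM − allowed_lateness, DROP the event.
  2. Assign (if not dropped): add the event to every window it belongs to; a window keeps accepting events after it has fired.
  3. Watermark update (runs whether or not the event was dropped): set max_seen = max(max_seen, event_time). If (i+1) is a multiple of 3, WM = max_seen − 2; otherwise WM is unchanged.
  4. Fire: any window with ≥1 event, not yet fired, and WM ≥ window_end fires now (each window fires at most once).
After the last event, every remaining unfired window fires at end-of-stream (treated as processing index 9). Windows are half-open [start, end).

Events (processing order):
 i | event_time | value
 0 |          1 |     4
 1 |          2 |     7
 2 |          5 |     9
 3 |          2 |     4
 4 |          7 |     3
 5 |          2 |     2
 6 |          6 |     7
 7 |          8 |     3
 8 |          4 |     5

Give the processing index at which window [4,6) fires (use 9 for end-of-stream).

i=0 t=1 v=4: → [0,2); WM=−∞
i=1 t=2 v=7: → [2,4); WM=−∞
i=2 t=5 v=9: → [4,6); WM=3; [0,2) fires=1
i=3 t=2 v=4: → [2,4); WM=3
i=4 t=7 v=3: → [6,8); WM=3
i=5 t=2 v=2: → [2,4); WM=5; [2,4) fires=3
i=6 t=6 v=7: → [6,8); WM=5
i=7 t=8 v=3: → [8,10); WM=5
i=8 t=4 v=5: → [4,6); WM=6; [4,6) fires=2

8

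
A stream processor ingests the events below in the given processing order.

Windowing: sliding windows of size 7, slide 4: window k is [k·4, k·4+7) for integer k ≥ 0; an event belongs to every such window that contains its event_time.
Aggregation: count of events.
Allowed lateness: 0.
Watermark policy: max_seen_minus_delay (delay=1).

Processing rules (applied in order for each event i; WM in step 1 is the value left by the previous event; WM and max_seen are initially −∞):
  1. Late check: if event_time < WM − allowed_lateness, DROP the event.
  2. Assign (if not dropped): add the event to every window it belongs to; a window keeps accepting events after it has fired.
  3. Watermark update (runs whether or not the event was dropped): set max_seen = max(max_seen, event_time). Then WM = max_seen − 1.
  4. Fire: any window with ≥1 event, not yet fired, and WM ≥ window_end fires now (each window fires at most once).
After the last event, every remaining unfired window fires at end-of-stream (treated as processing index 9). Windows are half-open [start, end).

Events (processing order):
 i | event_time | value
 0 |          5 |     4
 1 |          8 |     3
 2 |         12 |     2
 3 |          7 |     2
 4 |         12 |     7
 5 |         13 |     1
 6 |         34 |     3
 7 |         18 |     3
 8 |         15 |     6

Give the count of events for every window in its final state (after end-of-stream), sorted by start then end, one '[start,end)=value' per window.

i=0 t=5 v=4: → [4,11),[0,7); WM=4
i=1 t=8 v=3: → [8,15),[4,11); WM=7; [0,7) fires=1
i=2 t=12 v=2: → [12,19),[8,15); WM=11; [4,11) fires=2
i=3 t=7 v=2: DROP (t<11-0); WM=11
i=4 t=12 v=7: → [12,19),[8,15); WM=11
i=5 t=13 v=1: → [12,19),[8,15); WM=12
i=6 t=34 v=3: → [32,39),[28,35); WM=33; [8,15) fires=4 [12,19) fires=3
i=7 t=18 v=3: DROP (t<33-0); WM=33
i=8 t=15 v=6: DROP (t<33-0); WM=33

[0,7)=1 [4,11)=2 [8,15)=4 [12,19)=3 [28,35)=1 [32,39)=1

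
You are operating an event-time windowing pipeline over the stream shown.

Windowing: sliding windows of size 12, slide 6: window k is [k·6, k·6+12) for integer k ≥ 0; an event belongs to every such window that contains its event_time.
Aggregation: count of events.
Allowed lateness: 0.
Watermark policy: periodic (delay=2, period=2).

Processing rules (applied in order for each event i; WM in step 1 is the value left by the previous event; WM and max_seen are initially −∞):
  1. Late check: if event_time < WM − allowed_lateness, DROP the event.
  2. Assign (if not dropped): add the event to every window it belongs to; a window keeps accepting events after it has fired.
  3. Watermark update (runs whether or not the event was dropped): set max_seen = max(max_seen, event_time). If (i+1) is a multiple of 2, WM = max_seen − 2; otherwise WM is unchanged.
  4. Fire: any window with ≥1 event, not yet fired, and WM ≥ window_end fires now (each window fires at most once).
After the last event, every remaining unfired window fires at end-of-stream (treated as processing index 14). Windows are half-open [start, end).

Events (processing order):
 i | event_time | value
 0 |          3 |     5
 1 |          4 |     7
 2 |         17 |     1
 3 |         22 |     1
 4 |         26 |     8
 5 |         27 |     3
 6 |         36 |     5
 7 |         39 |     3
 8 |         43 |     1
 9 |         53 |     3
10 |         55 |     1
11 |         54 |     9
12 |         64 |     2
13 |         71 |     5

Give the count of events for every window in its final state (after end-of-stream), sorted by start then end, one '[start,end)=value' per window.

[0,12)=2 [6,18)=1 [12,24)=2 [18,30)=3 [24,36)=2 [30,42)=2 [36,48)=3 [42,54)=2 [48,60)=3 [54,66)=3 [60,72)=2 [66,78)=1

i=0 t=3 v=5: → [0,12); WM=−∞
i=1 t=4 v=7: → [0,12); WM=2
i=2 t=17 v=1: → [12,24),[6,18); WM=2
i=3 t=22 v=1: → [18,30),[12,24); WM=20; [0,12) fires=2 [6,18) fires=1
i=4 t=26 v=8: → [24,36),[18,30); WM=20
i=5 t=27 v=3: → [24,36),[18,30); WM=25; [12,24) fires=2
i=6 t=36 v=5: → [36,48),[30,42); WM=25
i=7 t=39 v=3: → [36,48),[30,42); WM=37; [18,30) fires=3 [24,36) fires=2
i=8 t=43 v=1: → [42,54),[36,48); WM=37
i=9 t=53 v=3: → [48,60),[42,54); WM=51; [30,42) fires=2 [36,48) fires=3
i=10 t=55 v=1: → [54,66),[48,60); WM=51
i=11 t=54 v=9: → [54,66),[48,60); WM=53
i=12 t=64 v=2: → [60,72),[54,66); WM=53
i=13 t=71 v=5: → [66,78),[60,72); WM=69; [42,54) fires=2 [48,60) fires=3 [54,66) fires=3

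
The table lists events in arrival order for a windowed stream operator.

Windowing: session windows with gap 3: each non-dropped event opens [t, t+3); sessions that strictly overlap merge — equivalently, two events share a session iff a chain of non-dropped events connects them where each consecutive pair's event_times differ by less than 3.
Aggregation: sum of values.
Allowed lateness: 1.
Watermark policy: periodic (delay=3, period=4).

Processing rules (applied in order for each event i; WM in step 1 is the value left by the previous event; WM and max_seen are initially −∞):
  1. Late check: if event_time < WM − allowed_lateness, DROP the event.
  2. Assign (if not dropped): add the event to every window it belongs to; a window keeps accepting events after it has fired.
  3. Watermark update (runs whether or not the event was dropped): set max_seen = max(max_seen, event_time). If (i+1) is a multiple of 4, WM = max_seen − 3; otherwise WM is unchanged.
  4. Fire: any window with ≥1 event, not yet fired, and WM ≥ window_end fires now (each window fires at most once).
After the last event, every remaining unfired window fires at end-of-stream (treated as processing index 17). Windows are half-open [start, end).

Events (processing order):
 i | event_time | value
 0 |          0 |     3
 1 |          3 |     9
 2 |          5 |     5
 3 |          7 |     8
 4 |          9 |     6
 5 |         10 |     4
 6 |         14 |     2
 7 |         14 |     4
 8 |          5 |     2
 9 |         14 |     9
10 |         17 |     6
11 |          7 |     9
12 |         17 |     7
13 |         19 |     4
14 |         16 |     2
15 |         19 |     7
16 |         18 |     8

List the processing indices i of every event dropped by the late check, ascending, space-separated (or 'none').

i=0 t=0 v=3: → [0,3); WM=−∞
i=1 t=3 v=9: → [3,6); WM=−∞
i=2 t=5 v=5: → [3,8); WM=−∞
i=3 t=7 v=8: → [3,10); WM=4
i=4 t=9 v=6: → [3,12); WM=4
i=5 t=10 v=4: → [3,13); WM=4
i=6 t=14 v=2: → [14,17); WM=4
i=7 t=14 v=4: → [14,17); WM=11
i=8 t=5 v=2: DROP (t<11-1); WM=11
i=9 t=14 v=9: → [14,17); WM=11
i=10 t=17 v=6: → [17,20); WM=11
i=11 t=7 v=9: DROP (t<11-1); WM=14
i=12 t=17 v=7: → [17,20); WM=14
i=13 t=19 v=4: → [17,22); WM=14
i=14 t=16 v=2: → [14,22); WM=14
i=15 t=19 v=7: → [14,22); WM=16
i=16 t=18 v=8: → [14,22); WM=16

8 11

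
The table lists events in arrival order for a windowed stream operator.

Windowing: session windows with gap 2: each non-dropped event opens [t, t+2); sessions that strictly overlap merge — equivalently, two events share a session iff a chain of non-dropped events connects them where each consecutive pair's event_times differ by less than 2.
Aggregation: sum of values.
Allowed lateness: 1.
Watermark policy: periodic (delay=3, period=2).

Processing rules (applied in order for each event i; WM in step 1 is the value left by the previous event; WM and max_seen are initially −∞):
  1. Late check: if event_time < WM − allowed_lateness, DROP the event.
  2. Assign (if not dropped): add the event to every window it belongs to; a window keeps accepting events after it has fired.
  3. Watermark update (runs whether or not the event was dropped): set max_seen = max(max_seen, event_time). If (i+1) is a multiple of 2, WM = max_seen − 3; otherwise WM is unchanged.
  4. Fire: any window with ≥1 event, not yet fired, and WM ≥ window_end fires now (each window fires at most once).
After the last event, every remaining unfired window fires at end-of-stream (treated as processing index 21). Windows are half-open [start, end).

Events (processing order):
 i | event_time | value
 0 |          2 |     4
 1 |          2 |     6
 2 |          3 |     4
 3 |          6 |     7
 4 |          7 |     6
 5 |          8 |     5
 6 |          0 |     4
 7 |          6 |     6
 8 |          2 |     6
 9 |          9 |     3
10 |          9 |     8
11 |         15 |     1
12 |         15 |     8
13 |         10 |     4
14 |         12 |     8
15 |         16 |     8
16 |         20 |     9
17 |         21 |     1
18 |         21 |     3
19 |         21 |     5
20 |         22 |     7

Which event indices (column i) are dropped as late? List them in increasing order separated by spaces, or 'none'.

6 8 13

i=0 t=2 v=4: → [2,4); WM=−∞
i=1 t=2 v=6: → [2,4); WM=-1
i=2 t=3 v=4: → [2,5); WM=-1
i=3 t=6 v=7: → [6,8); WM=3
i=4 t=7 v=6: → [6,9); WM=3
i=5 t=8 v=5: → [6,10); WM=5
i=6 t=0 v=4: DROP (t<5-1); WM=5
i=7 t=6 v=6: → [6,10); WM=5
i=8 t=2 v=6: DROP (t<5-1); WM=5
i=9 t=9 v=3: → [6,11); WM=6
i=10 t=9 v=8: → [6,11); WM=6
i=11 t=15 v=1: → [15,17); WM=12
i=12 t=15 v=8: → [15,17); WM=12
i=13 t=10 v=4: DROP (t<12-1); WM=12
i=14 t=12 v=8: → [12,14); WM=12
i=15 t=16 v=8: → [15,18); WM=13
i=16 t=20 v=9: → [20,22); WM=13
i=17 t=21 v=1: → [20,23); WM=18
i=18 t=21 v=3: → [20,23); WM=18
i=19 t=21 v=5: → [20,23); WM=18
i=20 t=22 v=7: → [20,24); WM=18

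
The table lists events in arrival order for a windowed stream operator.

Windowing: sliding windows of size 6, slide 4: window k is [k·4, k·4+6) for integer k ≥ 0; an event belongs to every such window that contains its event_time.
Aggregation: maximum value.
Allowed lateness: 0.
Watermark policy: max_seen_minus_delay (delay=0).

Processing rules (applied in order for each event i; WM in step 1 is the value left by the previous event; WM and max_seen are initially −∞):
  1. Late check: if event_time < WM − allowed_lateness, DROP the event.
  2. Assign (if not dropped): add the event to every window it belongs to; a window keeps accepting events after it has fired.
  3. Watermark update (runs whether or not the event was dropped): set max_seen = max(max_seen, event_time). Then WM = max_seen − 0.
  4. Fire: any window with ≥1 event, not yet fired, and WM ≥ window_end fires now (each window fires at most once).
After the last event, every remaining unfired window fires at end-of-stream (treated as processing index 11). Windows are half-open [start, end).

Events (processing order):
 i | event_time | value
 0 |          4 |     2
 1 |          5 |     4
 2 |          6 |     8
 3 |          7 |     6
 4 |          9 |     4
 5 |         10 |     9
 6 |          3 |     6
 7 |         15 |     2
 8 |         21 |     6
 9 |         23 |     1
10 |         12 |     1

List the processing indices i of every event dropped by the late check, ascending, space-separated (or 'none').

i=0 t=4 v=2: → [4,10),[0,6); WM=4
i=1 t=5 v=4: → [4,10),[0,6); WM=5
i=2 t=6 v=8: → [4,10); WM=6; [0,6) fires=4
i=3 t=7 v=6: → [4,10); WM=7
i=4 t=9 v=4: → [8,14),[4,10); WM=9
i=5 t=10 v=9: → [8,14); WM=10; [4,10) fires=8
i=6 t=3 v=6: DROP (t<10-0); WM=10
i=7 t=15 v=2: → [12,18); WM=15; [8,14) fires=9
i=8 t=21 v=6: → [20,26),[16,22); WM=21; [12,18) fires=2
i=9 t=23 v=1: → [20,26); WM=23; [16,22) fires=6
i=10 t=12 v=1: DROP (t<23-0); WM=23

6 10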